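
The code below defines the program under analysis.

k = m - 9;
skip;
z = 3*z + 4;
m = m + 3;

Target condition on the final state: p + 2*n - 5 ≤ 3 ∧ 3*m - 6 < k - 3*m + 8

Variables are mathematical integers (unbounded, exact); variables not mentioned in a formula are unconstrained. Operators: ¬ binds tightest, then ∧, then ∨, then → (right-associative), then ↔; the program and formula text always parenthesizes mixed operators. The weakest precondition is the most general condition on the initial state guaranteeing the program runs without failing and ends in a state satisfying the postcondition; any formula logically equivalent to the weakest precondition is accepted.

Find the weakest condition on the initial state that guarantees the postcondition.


Working backward. After the program, the postcondition p + 2*n - 5 ≤ 3 ∧ 3*m - 6 < k - 3*m + 8 must hold; in canonical form it is 2*n + p ≤ 8 ∧ 6*m < k + 14.
Before m := m + 3: 2*n + p ≤ 8 ∧ 6*m < k - 4
Before z := 3*z + 4: 2*n + p ≤ 8 ∧ 6*m < k - 4
Before skip: 2*n + p ≤ 8 ∧ 6*m < k - 4
Before k := m - 9: 2*n + p ≤ 8 ∧ 5*m < -13
Answer: WP = 2*n + p ≤ 8 ∧ 5*m < -13


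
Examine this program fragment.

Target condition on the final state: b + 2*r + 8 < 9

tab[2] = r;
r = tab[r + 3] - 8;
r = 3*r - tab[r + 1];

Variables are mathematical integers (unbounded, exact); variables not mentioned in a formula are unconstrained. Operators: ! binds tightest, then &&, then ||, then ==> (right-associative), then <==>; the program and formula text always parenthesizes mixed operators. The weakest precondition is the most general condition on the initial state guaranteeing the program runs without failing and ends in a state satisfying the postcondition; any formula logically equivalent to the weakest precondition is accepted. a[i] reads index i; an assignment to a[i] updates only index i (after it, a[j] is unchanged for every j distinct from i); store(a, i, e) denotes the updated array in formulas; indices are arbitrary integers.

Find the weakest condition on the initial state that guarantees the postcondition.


Working backward. After the program, the postcondition b + 2*r + 8 < 9 must hold; in canonical form it is b + 2*r < 1.
Before r := 3*r - tab[r + 1]: b + 6*r < 2*tab[r + 1] + 1
Before r := tab[r + 3] - 8: 6*tab[r + 3] + b < 2*tab[tab[r + 3] - 7] + 49
Before tab[2] := r: 6*store(tab, 2, r)[r + 3] + b < 2*store(tab, 2, r)[store(tab, 2, r)[r + 3] - 7] + 49
Answer: WP = 6*store(tab, 2, r)[r + 3] + b < 2*store(tab, 2, r)[store(tab, 2, r)[r + 3] - 7] + 49


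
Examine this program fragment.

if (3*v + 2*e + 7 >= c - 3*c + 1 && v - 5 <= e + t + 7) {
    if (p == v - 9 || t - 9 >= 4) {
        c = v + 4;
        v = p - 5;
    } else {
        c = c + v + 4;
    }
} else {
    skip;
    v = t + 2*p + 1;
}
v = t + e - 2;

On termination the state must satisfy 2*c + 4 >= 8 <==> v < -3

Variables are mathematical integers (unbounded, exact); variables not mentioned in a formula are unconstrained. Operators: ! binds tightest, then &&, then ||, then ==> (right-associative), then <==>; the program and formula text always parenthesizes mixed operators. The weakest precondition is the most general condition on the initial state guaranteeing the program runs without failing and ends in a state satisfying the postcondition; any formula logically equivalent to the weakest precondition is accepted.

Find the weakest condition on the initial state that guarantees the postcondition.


Working backward. After the program, the postcondition 2*c + 4 >= 8 <==> v < -3 must hold; in canonical form it is 2*c >= 4 <==> v < -3.
Before v := t + e - 2: 2*c >= 4 <==> e + t < -1
Then branch requires ((p == v - 9 || t >= 13) ==> (2*v >= -4 <==> e + t < -1)) && ((!(p == v - 9 || t >= 13)) ==> (2*c + 2*v >= -4 <==> e + t < -1)); else branch requires 2*c >= 4 <==> e + t < -1.
Before the if: ((2*c + 2*e + 3*v >= -6 && v <= e + t + 12) ==> (((p == v - 9 || t >= 13) ==> (2*v >= -4 <==> e + t < -1)) && ((!(p == v - 9 || t >= 13)) ==> (2*c + 2*v >= -4 <==> e + t < -1)))) && ((!(2*c + 2*e + 3*v >= -6 && v <= e + t + 12)) ==> (2*c >= 4 <==> e + t < -1))
Answer: WP = ((2*c + 2*e + 3*v >= -6 && v <= e + t + 12) ==> (((p == v - 9 || t >= 13) ==> (2*v >= -4 <==> e + t < -1)) && ((!(p == v - 9 || t >= 13)) ==> (2*c + 2*v >= -4 <==> e + t < -1)))) && ((!(2*c + 2*e + 3*v >= -6 && v <= e + t + 12)) ==> (2*c >= 4 <==> e + t < -1))


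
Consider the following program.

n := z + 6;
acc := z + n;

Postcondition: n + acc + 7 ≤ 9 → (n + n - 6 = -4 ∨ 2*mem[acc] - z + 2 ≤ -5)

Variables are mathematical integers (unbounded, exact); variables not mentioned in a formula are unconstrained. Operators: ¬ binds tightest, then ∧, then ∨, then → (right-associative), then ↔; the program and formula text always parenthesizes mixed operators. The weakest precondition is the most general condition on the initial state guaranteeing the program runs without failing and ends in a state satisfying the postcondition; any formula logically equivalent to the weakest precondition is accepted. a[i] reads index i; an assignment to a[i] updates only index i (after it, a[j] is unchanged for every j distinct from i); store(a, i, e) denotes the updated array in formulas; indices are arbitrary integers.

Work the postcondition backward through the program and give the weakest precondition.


Working backward. After the program, the postcondition n + acc + 7 ≤ 9 → (n + n - 6 = -4 ∨ 2*mem[acc] - z + 2 ≤ -5) must hold; in canonical form it is acc + n ≤ 2 → (2*n = 2 ∨ 2*mem[acc] ≤ z - 7).
Before acc := z + n: 2*n + z ≤ 2 → (2*n = 2 ∨ 2*mem[n + z] ≤ z - 7)
Before n := z + 6: 3*z ≤ -10 → (2*z = -10 ∨ 2*mem[2*z + 6] ≤ z - 7)
Answer: WP = 3*z ≤ -10 → (2*z = -10 ∨ 2*mem[2*z + 6] ≤ z - 7)


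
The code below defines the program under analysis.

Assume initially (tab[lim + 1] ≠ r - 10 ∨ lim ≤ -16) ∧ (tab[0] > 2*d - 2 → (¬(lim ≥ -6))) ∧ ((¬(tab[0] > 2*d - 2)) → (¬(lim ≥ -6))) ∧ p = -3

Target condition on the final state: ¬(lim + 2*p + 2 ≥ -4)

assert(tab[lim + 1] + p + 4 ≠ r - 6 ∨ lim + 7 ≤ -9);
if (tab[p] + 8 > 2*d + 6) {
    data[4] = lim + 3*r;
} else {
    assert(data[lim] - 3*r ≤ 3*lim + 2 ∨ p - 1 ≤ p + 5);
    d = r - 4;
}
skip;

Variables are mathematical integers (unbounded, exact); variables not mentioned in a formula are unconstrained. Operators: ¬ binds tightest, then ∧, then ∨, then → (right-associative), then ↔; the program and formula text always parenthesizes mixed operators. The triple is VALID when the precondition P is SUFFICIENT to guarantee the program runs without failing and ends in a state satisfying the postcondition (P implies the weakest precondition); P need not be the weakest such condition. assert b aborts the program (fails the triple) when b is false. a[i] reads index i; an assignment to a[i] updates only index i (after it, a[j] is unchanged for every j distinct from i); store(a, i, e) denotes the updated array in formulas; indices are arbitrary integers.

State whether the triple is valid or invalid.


Working backward. After the program, the postcondition ¬(lim + 2*p + 2 ≥ -4) must hold; in canonical form it is ¬(lim + 2*p ≥ -6).
Before skip: ¬(lim + 2*p ≥ -6)
Then branch requires ¬(lim + 2*p ≥ -6); else branch requires ¬(lim + 2*p ≥ -6).
Before the if: (tab[p] > 2*d - 2 → (¬(lim + 2*p ≥ -6))) ∧ ((¬(tab[p] > 2*d - 2)) → (¬(lim + 2*p ≥ -6)))
Before assert tab[lim + 1] + p + 4 ≠ r - 6 ∨ lim + 7 ≤ -9: (tab[lim + 1] + p ≠ r - 10 ∨ lim ≤ -16) ∧ (tab[p] > 2*d - 2 → (¬(lim + 2*p ≥ -6))) ∧ ((¬(tab[p] > 2*d - 2)) → (¬(lim + 2*p ≥ -6)))
The weakest precondition is (tab[lim + 1] + p ≠ r - 10 ∨ lim ≤ -16) ∧ (tab[p] > 2*d - 2 → (¬(lim + 2*p ≥ -6))) ∧ ((¬(tab[p] > 2*d - 2)) → (¬(lim + 2*p ≥ -6))).
Check whether (tab[lim + 1] ≠ r - 10 ∨ lim ≤ -16) ∧ (tab[0] > 2*d - 2 → (¬(lim ≥ -6))) ∧ ((¬(tab[0] > 2*d - 2)) → (¬(lim ≥ -6))) ∧ p = -3 implies it.
Countermodel: at the initial state d = 0, lim = -7, p = -3, r = 7, tab = {[-6] = 0, [-3] = 0, [0] = 0, elsewhere 0}, the precondition holds but the weakest precondition fails.
Answer: invalid


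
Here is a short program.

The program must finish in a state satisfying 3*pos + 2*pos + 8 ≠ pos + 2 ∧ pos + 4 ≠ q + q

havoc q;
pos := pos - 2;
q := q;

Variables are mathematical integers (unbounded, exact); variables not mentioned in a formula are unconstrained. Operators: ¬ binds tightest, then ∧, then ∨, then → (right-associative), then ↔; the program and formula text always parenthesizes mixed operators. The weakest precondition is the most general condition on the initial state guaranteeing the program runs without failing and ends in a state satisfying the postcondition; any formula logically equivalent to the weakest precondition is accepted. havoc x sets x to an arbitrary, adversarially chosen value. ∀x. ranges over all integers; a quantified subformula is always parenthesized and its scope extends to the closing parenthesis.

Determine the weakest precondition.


Working backward. After the program, the postcondition 3*pos + 2*pos + 8 ≠ pos + 2 ∧ pos + 4 ≠ q + q must hold; in canonical form it is 4*pos ≠ -6 ∧ pos ≠ 2*q - 4.
Before q := q: 4*pos ≠ -6 ∧ pos ≠ 2*q - 4
Before pos := pos - 2: 4*pos ≠ 2 ∧ pos ≠ 2*q - 2
Before havoc q: ∀q_1. (4*pos ≠ 2 ∧ pos ≠ 2*q_1 - 2)
Answer: WP = ∀q_1. (4*pos ≠ 2 ∧ pos ≠ 2*q_1 - 2)


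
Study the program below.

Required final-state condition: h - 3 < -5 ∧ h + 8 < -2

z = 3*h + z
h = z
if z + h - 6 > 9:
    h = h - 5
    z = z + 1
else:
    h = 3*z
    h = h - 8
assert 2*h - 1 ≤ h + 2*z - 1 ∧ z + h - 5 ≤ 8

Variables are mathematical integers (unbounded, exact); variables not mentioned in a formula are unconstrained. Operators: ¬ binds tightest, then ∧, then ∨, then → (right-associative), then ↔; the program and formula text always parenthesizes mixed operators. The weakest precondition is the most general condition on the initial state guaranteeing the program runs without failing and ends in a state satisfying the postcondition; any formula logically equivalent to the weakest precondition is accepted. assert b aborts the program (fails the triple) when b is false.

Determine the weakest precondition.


Working backward. After the program, the postcondition h - 3 < -5 ∧ h + 8 < -2 must hold; in canonical form it is h < -2 ∧ h < -10.
Before assert 2*h - 1 ≤ h + 2*z - 1 ∧ z + h - 5 ≤ 8: h ≤ 2*z ∧ h + z ≤ 13 ∧ h < -2 ∧ h < -10
Then branch requires h ≤ 2*z + 7 ∧ h + z ≤ 17 ∧ h < 3 ∧ h < -5; else branch requires z ≤ 8 ∧ 4*z ≤ 21 ∧ 3*z < 6 ∧ 3*z < -2.
Before the if: (h + z > 15 → (h ≤ 2*z + 7 ∧ h + z ≤ 17 ∧ h < 3 ∧ h < -5)) ∧ ((¬(h + z > 15)) → (z ≤ 8 ∧ 4*z ≤ 21 ∧ 3*z < 6 ∧ 3*z < -2))
Before h := z: (2*z > 15 → (z ≥ -7 ∧ 2*z ≤ 17 ∧ z < 3 ∧ z < -5)) ∧ ((¬(2*z > 15)) → (z ≤ 8 ∧ 4*z ≤ 21 ∧ 3*z < 6 ∧ 3*z < -2))
Before z := 3*h + z: (6*h + 2*z > 15 → (3*h + z ≥ -7 ∧ 6*h + 2*z ≤ 17 ∧ 3*h + z < 3 ∧ 3*h + z < -5)) ∧ ((¬(6*h + 2*z > 15)) → (3*h + z ≤ 8 ∧ 12*h + 4*z ≤ 21 ∧ 9*h + 3*z < 6 ∧ 9*h + 3*z < -2))
Answer: WP = (6*h + 2*z > 15 → (3*h + z ≥ -7 ∧ 6*h + 2*z ≤ 17 ∧ 3*h + z < 3 ∧ 3*h + z < -5)) ∧ ((¬(6*h + 2*z > 15)) → (3*h + z ≤ 8 ∧ 12*h + 4*z ≤ 21 ∧ 9*h + 3*z < 6 ∧ 9*h + 3*z < -2))


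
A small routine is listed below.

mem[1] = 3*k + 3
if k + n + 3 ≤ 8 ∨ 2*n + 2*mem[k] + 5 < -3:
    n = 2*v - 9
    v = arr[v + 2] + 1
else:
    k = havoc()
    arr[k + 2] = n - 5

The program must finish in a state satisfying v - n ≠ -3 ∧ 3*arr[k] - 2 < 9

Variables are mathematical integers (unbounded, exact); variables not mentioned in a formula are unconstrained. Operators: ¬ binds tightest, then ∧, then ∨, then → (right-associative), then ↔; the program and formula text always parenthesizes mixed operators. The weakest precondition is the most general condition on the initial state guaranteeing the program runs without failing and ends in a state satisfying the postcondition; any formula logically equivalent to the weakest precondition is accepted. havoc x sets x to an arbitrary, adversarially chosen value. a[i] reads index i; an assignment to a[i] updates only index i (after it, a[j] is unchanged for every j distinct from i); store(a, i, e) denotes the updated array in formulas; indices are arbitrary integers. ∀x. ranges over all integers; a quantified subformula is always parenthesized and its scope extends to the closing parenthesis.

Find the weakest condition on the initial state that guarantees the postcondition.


Working backward. After the program, the postcondition v - n ≠ -3 ∧ 3*arr[k] - 2 < 9 must hold; in canonical form it is v ≠ n - 3 ∧ 3*arr[k] < 11.
Then branch requires arr[v + 2] ≠ 2*v - 13 ∧ 3*arr[k] < 11; else branch requires ∀k_1. (v ≠ n - 3 ∧ 3*store(arr, k_1 + 2, n - 5)[k_1] < 11).
Before the if: ((k + n ≤ 5 ∨ 2*mem[k] + 2*n < -8) → (arr[v + 2] ≠ 2*v - 13 ∧ 3*arr[k] < 11)) ∧ ((¬(k + n ≤ 5 ∨ 2*mem[k] + 2*n < -8)) → (∀k_1. (v ≠ n - 3 ∧ 3*store(arr, k_1 + 2, n - 5)[k_1] < 11)))
Before mem[1] := 3*k + 3: ((k + n ≤ 5 ∨ 2*store(mem, 1, 3*k + 3)[k] + 2*n < -8) → (arr[v + 2] ≠ 2*v - 13 ∧ 3*arr[k] < 11)) ∧ ((¬(k + n ≤ 5 ∨ 2*store(mem, 1, 3*k + 3)[k] + 2*n < -8)) → (∀k_1. (v ≠ n - 3 ∧ 3*store(arr, k_1 + 2, n - 5)[k_1] < 11)))
Answer: WP = ((k + n ≤ 5 ∨ 2*store(mem, 1, 3*k + 3)[k] + 2*n < -8) → (arr[v + 2] ≠ 2*v - 13 ∧ 3*arr[k] < 11)) ∧ ((¬(k + n ≤ 5 ∨ 2*store(mem, 1, 3*k + 3)[k] + 2*n < -8)) → (∀k_1. (v ≠ n - 3 ∧ 3*store(arr, k_1 + 2, n - 5)[k_1] < 11)))


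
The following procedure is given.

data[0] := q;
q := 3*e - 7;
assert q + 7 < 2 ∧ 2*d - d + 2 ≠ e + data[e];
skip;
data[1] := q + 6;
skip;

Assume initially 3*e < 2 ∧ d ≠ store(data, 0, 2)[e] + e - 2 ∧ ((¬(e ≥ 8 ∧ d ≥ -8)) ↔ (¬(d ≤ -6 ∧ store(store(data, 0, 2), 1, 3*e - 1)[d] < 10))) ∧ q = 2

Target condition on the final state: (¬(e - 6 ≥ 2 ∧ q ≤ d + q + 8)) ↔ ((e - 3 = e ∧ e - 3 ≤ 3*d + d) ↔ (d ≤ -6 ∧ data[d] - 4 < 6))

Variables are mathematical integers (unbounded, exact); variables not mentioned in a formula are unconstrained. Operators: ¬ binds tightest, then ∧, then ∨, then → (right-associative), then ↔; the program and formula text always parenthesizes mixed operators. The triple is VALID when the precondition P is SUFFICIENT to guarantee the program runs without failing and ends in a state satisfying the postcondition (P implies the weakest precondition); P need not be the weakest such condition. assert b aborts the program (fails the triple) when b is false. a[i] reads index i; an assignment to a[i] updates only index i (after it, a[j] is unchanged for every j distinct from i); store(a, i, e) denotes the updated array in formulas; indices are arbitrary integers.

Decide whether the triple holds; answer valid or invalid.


Working backward. After the program, the postcondition (¬(e - 6 ≥ 2 ∧ q ≤ d + q + 8)) ↔ ((e - 3 = e ∧ e - 3 ≤ 3*d + d) ↔ (d ≤ -6 ∧ data[d] - 4 < 6)) must hold; in canonical form it is (¬(e ≥ 8 ∧ d ≥ -8)) ↔ (¬(d ≤ -6 ∧ data[d] < 10)).
Before skip: (¬(e ≥ 8 ∧ d ≥ -8)) ↔ (¬(d ≤ -6 ∧ data[d] < 10))
Before data[1] := q + 6: (¬(e ≥ 8 ∧ d ≥ -8)) ↔ (¬(d ≤ -6 ∧ store(data, 1, q + 6)[d] < 10))
Before skip: (¬(e ≥ 8 ∧ d ≥ -8)) ↔ (¬(d ≤ -6 ∧ store(data, 1, q + 6)[d] < 10))
Before assert q + 7 < 2 ∧ 2*d - d + 2 ≠ e + data[e]: q < -5 ∧ d ≠ data[e] + e - 2 ∧ ((¬(e ≥ 8 ∧ d ≥ -8)) ↔ (¬(d ≤ -6 ∧ store(data, 1, q + 6)[d] < 10)))
Before q := 3*e - 7: 3*e < 2 ∧ d ≠ data[e] + e - 2 ∧ ((¬(e ≥ 8 ∧ d ≥ -8)) ↔ (¬(d ≤ -6 ∧ store(data, 1, 3*e - 1)[d] < 10)))
Before data[0] := q: 3*e < 2 ∧ d ≠ store(data, 0, q)[e] + e - 2 ∧ ((¬(e ≥ 8 ∧ d ≥ -8)) ↔ (¬(d ≤ -6 ∧ store(store(data, 0, q), 1, 3*e - 1)[d] < 10)))
The weakest precondition is 3*e < 2 ∧ d ≠ store(data, 0, q)[e] + e - 2 ∧ ((¬(e ≥ 8 ∧ d ≥ -8)) ↔ (¬(d ≤ -6 ∧ store(store(data, 0, q), 1, 3*e - 1)[d] < 10))).
Check whether 3*e < 2 ∧ d ≠ store(data, 0, 2)[e] + e - 2 ∧ ((¬(e ≥ 8 ∧ d ≥ -8)) ↔ (¬(d ≤ -6 ∧ store(store(data, 0, 2), 1, 3*e - 1)[d] < 10))) ∧ q = 2 implies it.
Every state satisfying the precondition satisfies the weakest precondition: the implication holds.
Answer: valid


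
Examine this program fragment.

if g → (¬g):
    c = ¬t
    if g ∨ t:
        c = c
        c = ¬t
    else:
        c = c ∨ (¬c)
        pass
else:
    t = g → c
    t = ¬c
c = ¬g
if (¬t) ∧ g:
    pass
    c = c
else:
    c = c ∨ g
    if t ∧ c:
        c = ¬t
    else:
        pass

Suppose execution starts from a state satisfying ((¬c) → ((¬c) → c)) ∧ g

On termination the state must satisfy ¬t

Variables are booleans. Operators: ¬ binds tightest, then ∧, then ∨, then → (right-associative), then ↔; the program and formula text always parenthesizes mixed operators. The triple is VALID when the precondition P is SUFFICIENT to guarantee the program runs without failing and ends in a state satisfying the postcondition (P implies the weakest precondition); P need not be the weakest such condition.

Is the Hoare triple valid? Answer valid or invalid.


Working backward. After the program, ¬t must hold.
Then branch requires ¬t; else branch requires ((t ∧ (c ∨ g)) → (¬t)) ∧ ((¬(t ∧ (c ∨ g))) → (¬t)).
Before the if: (((¬t) ∧ g) → (¬t)) ∧ ((¬((¬t) ∧ g)) → (((t ∧ (c ∨ g)) → (¬t)) ∧ ((¬(t ∧ (c ∨ g))) → (¬t))))
Before c := ¬g: (((¬t) ∧ g) → (¬t)) ∧ ((¬((¬t) ∧ g)) → (t → (¬t)))
Then branch requires ((g ∨ t) → ((((¬t) ∧ g) → (¬t)) ∧ ((¬((¬t) ∧ g)) → (t → (¬t))))) ∧ ((¬(g ∨ t)) → ((((¬t) ∧ g) → (¬t)) ∧ ((¬((¬t) ∧ g)) → (t → (¬t))))); else branch requires ((c ∧ g) → c) ∧ ((¬(c ∧ g)) → ((¬c) → c)).
Before the if: ((g → (¬g)) → (((g ∨ t) → ((((¬t) ∧ g) → (¬t)) ∧ ((¬((¬t) ∧ g)) → (t → (¬t))))) ∧ ((¬(g ∨ t)) → ((((¬t) ∧ g) → (¬t)) ∧ ((¬((¬t) ∧ g)) → (t → (¬t))))))) ∧ ((¬(g → (¬g))) → (((c ∧ g) → c) ∧ ((¬(c ∧ g)) → ((¬c) → c))))
The weakest precondition is ((g → (¬g)) → (((g ∨ t) → ((((¬t) ∧ g) → (¬t)) ∧ ((¬((¬t) ∧ g)) → (t → (¬t))))) ∧ ((¬(g ∨ t)) → ((((¬t) ∧ g) → (¬t)) ∧ ((¬((¬t) ∧ g)) → (t → (¬t))))))) ∧ ((¬(g → (¬g))) → (((c ∧ g) → c) ∧ ((¬(c ∧ g)) → ((¬c) → c)))).
Check whether ((¬c) → ((¬c) → c)) ∧ g implies it.
Every state satisfying the precondition satisfies the weakest precondition: the implication holds.
Answer: valid


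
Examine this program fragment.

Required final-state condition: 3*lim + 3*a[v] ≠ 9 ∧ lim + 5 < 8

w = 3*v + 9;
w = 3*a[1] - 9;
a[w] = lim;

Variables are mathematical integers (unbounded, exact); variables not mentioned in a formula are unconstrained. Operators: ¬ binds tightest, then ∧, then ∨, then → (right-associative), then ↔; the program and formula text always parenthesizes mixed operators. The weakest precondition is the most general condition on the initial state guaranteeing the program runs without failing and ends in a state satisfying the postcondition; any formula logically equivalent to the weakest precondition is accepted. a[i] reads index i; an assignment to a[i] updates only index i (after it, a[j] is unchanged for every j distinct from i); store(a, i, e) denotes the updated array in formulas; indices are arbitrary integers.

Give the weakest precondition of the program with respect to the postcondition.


Working backward. After the program, the postcondition 3*lim + 3*a[v] ≠ 9 ∧ lim + 5 < 8 must hold; in canonical form it is 3*a[v] + 3*lim ≠ 9 ∧ lim < 3.
Before a[w] := lim: 3*store(a, w, lim)[v] + 3*lim ≠ 9 ∧ lim < 3
Before w := 3*a[1] - 9: 3*store(a, 3*a[1] - 9, lim)[v] + 3*lim ≠ 9 ∧ lim < 3
Before w := 3*v + 9: 3*store(a, 3*a[1] - 9, lim)[v] + 3*lim ≠ 9 ∧ lim < 3
Answer: WP = 3*store(a, 3*a[1] - 9, lim)[v] + 3*lim ≠ 9 ∧ lim < 3


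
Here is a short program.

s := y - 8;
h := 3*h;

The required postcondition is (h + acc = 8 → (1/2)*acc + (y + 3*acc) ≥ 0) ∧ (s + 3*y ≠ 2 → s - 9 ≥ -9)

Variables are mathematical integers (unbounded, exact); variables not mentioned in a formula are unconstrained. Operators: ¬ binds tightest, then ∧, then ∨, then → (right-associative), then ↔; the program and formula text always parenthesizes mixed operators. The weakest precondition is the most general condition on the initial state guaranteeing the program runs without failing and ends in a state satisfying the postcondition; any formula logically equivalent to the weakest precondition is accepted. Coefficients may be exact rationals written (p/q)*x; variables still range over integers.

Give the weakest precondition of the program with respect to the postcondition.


Working backward. After the program, the postcondition (h + acc = 8 → (1/2)*acc + (y + 3*acc) ≥ 0) ∧ (s + 3*y ≠ 2 → s - 9 ≥ -9) must hold; in canonical form it is (acc + h = 8 → (7/2)*acc + y ≥ 0) ∧ (s + 3*y ≠ 2 → s ≥ 0).
Before h := 3*h: (acc + 3*h = 8 → (7/2)*acc + y ≥ 0) ∧ (s + 3*y ≠ 2 → s ≥ 0)
Before s := y - 8: (acc + 3*h = 8 → (7/2)*acc + y ≥ 0) ∧ (4*y ≠ 10 → y ≥ 8)
Answer: WP = (acc + 3*h = 8 → (7/2)*acc + y ≥ 0) ∧ (4*y ≠ 10 → y ≥ 8)


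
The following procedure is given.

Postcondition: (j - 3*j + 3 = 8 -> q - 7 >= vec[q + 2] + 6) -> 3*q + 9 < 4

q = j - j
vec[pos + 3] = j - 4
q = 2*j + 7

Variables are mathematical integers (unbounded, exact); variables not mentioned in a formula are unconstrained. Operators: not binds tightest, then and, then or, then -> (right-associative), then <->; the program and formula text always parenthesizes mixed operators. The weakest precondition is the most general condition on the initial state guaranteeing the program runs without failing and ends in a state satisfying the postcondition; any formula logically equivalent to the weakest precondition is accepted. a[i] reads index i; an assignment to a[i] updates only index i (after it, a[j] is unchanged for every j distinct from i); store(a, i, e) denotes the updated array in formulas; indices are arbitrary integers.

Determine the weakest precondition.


Working backward. After the program, the postcondition (j - 3*j + 3 = 8 -> q - 7 >= vec[q + 2] + 6) -> 3*q + 9 < 4 must hold; in canonical form it is (2*j = -5 -> q >= vec[q + 2] + 13) -> 3*q < -5.
Before q := 2*j + 7: (2*j = -5 -> 2*j >= vec[2*j + 9] + 6) -> 6*j < -26
Before vec[pos + 3] := j - 4: (2*j = -5 -> 2*j >= store(vec, pos + 3, j - 4)[2*j + 9] + 6) -> 6*j < -26
Before q := j - j: (2*j = -5 -> 2*j >= store(vec, pos + 3, j - 4)[2*j + 9] + 6) -> 6*j < -26
Answer: WP = (2*j = -5 -> 2*j >= store(vec, pos + 3, j - 4)[2*j + 9] + 6) -> 6*j < -26


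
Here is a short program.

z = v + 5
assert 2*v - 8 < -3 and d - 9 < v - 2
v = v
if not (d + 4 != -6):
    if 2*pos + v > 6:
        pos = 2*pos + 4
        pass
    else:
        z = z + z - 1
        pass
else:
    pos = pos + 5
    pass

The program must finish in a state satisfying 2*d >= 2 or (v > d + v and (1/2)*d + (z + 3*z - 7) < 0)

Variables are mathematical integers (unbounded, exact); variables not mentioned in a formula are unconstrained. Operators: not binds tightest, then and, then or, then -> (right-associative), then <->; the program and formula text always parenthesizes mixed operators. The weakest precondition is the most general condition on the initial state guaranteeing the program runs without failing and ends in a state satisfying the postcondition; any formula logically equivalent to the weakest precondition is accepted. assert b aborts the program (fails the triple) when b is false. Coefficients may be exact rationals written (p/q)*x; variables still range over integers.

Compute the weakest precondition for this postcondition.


Working backward. After the program, the postcondition 2*d >= 2 or (v > d + v and (1/2)*d + (z + 3*z - 7) < 0) must hold; in canonical form it is 2*d >= 2 or (d < 0 and (1/2)*d + 4*z < 7).
Then branch requires (2*pos + v > 6 -> (2*d >= 2 or (d < 0 and (1/2)*d + 4*z < 7))) and ((not (2*pos + v > 6)) -> (2*d >= 2 or (d < 0 and (1/2)*d + 8*z < 11))); else branch requires 2*d >= 2 or (d < 0 and (1/2)*d + 4*z < 7).
Before the if: ((not (d != -10)) -> ((2*pos + v > 6 -> (2*d >= 2 or (d < 0 and (1/2)*d + 4*z < 7))) and ((not (2*pos + v > 6)) -> (2*d >= 2 or (d < 0 and (1/2)*d + 8*z < 11))))) and (d != -10 -> (2*d >= 2 or (d < 0 and (1/2)*d + 4*z < 7)))
Before v := v: ((not (d != -10)) -> ((2*pos + v > 6 -> (2*d >= 2 or (d < 0 and (1/2)*d + 4*z < 7))) and ((not (2*pos + v > 6)) -> (2*d >= 2 or (d < 0 and (1/2)*d + 8*z < 11))))) and (d != -10 -> (2*d >= 2 or (d < 0 and (1/2)*d + 4*z < 7)))
Before assert 2*v - 8 < -3 and d - 9 < v - 2: 2*v < 5 and d < v + 7 and ((not (d != -10)) -> ((2*pos + v > 6 -> (2*d >= 2 or (d < 0 and (1/2)*d + 4*z < 7))) and ((not (2*pos + v > 6)) -> (2*d >= 2 or (d < 0 and (1/2)*d + 8*z < 11))))) and (d != -10 -> (2*d >= 2 or (d < 0 and (1/2)*d + 4*z < 7)))
Before z := v + 5: 2*v < 5 and d < v + 7 and ((not (d != -10)) -> ((2*pos + v > 6 -> (2*d >= 2 or (d < 0 and (1/2)*d + 4*v < -13))) and ((not (2*pos + v > 6)) -> (2*d >= 2 or (d < 0 and (1/2)*d + 8*v < -29))))) and (d != -10 -> (2*d >= 2 or (d < 0 and (1/2)*d + 4*v < -13)))
Answer: WP = 2*v < 5 and d < v + 7 and ((not (d != -10)) -> ((2*pos + v > 6 -> (2*d >= 2 or (d < 0 and (1/2)*d + 4*v < -13))) and ((not (2*pos + v > 6)) -> (2*d >= 2 or (d < 0 and (1/2)*d + 8*v < -29))))) and (d != -10 -> (2*d >= 2 or (d < 0 and (1/2)*d + 4*v < -13)))


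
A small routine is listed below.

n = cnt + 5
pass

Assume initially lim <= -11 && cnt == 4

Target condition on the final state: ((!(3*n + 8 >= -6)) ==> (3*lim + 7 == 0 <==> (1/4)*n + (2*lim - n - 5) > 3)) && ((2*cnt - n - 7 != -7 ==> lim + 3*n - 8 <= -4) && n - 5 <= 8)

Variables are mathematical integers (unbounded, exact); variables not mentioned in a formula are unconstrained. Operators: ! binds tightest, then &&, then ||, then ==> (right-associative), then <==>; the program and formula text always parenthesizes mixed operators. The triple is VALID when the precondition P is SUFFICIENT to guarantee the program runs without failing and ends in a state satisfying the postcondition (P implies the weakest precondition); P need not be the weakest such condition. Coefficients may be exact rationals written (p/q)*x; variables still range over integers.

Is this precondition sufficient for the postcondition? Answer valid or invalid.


Working backward. After the program, the postcondition ((!(3*n + 8 >= -6)) ==> (3*lim + 7 == 0 <==> (1/4)*n + (2*lim - n - 5) > 3)) && ((2*cnt - n - 7 != -7 ==> lim + 3*n - 8 <= -4) && n - 5 <= 8) must hold; in canonical form it is ((!(3*n >= -14)) ==> (3*lim == -7 <==> 2*lim > (3/4)*n + 8)) && (2*cnt != n ==> lim + 3*n <= 4) && n <= 13.
Before skip: ((!(3*n >= -14)) ==> (3*lim == -7 <==> 2*lim > (3/4)*n + 8)) && (2*cnt != n ==> lim + 3*n <= 4) && n <= 13
Before n := cnt + 5: ((!(3*cnt >= -29)) ==> (3*lim == -7 <==> 2*lim > (3/4)*cnt + 47/4)) && (cnt != 5 ==> 3*cnt + lim <= -11) && cnt <= 8
The weakest precondition is ((!(3*cnt >= -29)) ==> (3*lim == -7 <==> 2*lim > (3/4)*cnt + 47/4)) && (cnt != 5 ==> 3*cnt + lim <= -11) && cnt <= 8.
Check whether lim <= -11 && cnt == 4 implies it.
Countermodel: at the initial state cnt = 4, lim = -22, the precondition holds but the weakest precondition fails.
Answer: invalid


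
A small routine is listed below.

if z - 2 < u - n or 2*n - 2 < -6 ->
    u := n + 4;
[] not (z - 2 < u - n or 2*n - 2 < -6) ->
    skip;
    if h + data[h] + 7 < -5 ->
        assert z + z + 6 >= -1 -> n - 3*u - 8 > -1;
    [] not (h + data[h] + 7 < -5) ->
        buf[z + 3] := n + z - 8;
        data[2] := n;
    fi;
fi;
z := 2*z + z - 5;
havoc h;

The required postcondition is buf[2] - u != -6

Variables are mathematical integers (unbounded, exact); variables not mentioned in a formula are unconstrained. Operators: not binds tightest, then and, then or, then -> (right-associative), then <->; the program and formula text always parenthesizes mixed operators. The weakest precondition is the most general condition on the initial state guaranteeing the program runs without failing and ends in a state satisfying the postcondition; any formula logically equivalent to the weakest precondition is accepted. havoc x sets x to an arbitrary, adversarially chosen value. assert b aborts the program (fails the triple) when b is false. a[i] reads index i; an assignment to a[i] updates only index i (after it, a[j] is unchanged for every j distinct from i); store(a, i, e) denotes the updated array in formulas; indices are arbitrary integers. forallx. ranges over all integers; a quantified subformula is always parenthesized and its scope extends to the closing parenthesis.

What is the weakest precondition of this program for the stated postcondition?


Working backward. After the program, the postcondition buf[2] - u != -6 must hold; in canonical form it is buf[2] != u - 6.
Before havoc h: buf[2] != u - 6
Before z := 2*z + z - 5: buf[2] != u - 6
Then branch requires buf[2] != n - 2; else branch requires (data[h] + h < -12 -> ((2*z >= -7 -> n > 3*u + 7) and buf[2] != u - 6)) and ((not (data[h] + h < -12)) -> store(buf, z + 3, n + z - 8)[2] != u - 6).
Before the if: ((n + z < u + 2 or 2*n < -4) -> buf[2] != n - 2) and ((not (n + z < u + 2 or 2*n < -4)) -> ((data[h] + h < -12 -> ((2*z >= -7 -> n > 3*u + 7) and buf[2] != u - 6)) and ((not (data[h] + h < -12)) -> store(buf, z + 3, n + z - 8)[2] != u - 6)))
Answer: WP = ((n + z < u + 2 or 2*n < -4) -> buf[2] != n - 2) and ((not (n + z < u + 2 or 2*n < -4)) -> ((data[h] + h < -12 -> ((2*z >= -7 -> n > 3*u + 7) and buf[2] != u - 6)) and ((not (data[h] + h < -12)) -> store(buf, z + 3, n + z - 8)[2] != u - 6)))


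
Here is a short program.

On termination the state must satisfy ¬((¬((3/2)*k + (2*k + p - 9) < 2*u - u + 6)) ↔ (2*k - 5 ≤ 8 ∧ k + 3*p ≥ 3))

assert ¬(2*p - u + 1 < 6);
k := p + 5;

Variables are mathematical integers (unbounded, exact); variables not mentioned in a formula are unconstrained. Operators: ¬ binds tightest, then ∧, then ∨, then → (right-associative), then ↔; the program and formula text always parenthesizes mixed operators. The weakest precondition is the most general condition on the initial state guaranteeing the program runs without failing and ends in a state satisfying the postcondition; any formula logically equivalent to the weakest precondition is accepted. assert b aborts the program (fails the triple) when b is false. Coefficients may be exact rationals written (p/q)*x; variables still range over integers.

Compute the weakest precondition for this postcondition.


Working backward. After the program, the postcondition ¬((¬((3/2)*k + (2*k + p - 9) < 2*u - u + 6)) ↔ (2*k - 5 ≤ 8 ∧ k + 3*p ≥ 3)) must hold; in canonical form it is ¬((¬((7/2)*k + p < u + 15)) ↔ (2*k ≤ 13 ∧ k + 3*p ≥ 3)).
Before k := p + 5: ¬((¬((9/2)*p < u - 5/2)) ↔ (2*p ≤ 3 ∧ 4*p ≥ -2))
Before assert ¬(2*p - u + 1 < 6): (¬(2*p < u + 5)) ∧ (¬((¬((9/2)*p < u - 5/2)) ↔ (2*p ≤ 3 ∧ 4*p ≥ -2)))
Answer: WP = (¬(2*p < u + 5)) ∧ (¬((¬((9/2)*p < u - 5/2)) ↔ (2*p ≤ 3 ∧ 4*p ≥ -2)))


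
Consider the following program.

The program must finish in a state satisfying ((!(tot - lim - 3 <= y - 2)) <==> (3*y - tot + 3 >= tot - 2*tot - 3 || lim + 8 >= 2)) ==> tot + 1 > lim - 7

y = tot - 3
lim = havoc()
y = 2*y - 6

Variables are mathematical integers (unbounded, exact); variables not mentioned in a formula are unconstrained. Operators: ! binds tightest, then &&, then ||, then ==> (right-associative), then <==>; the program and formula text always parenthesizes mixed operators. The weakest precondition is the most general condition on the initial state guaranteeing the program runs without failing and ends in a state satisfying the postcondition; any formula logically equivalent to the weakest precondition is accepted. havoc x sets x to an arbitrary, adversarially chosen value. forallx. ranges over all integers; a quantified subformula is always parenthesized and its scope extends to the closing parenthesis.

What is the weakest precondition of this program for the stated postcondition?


Working backward. After the program, the postcondition ((!(tot - lim - 3 <= y - 2)) <==> (3*y - tot + 3 >= tot - 2*tot - 3 || lim + 8 >= 2)) ==> tot + 1 > lim - 7 must hold; in canonical form it is ((!(tot <= lim + y + 1)) <==> (3*y >= -6 || lim >= -6)) ==> tot > lim - 8.
Before y := 2*y - 6: ((!(tot <= lim + 2*y - 5)) <==> (6*y >= 12 || lim >= -6)) ==> tot > lim - 8
Before havoc lim: forall lim_1. (((!(tot <= lim_1 + 2*y - 5)) <==> (6*y >= 12 || lim_1 >= -6)) ==> tot > lim_1 - 8)
Before y := tot - 3: forall lim_1. (((!(lim_1 + tot >= 11)) <==> (6*tot >= 30 || lim_1 >= -6)) ==> tot > lim_1 - 8)
Answer: WP = forall lim_1. (((!(lim_1 + tot >= 11)) <==> (6*tot >= 30 || lim_1 >= -6)) ==> tot > lim_1 - 8)


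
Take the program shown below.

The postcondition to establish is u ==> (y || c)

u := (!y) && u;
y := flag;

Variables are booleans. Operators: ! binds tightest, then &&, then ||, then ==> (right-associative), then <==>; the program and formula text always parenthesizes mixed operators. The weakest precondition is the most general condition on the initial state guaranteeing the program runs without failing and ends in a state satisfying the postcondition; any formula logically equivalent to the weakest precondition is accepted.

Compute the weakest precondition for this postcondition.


Working backward. After the program, u ==> (y || c) must hold.
Before y := flag: u ==> (flag || c)
Before u := (!y) && u: ((!y) && u) ==> (flag || c)
Answer: WP = ((!y) && u) ==> (flag || c)


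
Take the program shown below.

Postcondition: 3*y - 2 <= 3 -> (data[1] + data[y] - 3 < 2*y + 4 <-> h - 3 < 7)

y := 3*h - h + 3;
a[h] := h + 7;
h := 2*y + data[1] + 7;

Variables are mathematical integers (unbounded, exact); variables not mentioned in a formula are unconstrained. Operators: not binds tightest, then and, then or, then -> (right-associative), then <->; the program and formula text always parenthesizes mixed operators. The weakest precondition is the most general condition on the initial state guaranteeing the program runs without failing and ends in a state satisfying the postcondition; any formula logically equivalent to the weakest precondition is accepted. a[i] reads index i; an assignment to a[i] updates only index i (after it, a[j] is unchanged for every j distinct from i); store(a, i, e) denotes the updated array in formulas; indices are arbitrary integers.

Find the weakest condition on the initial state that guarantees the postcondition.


Working backward. After the program, the postcondition 3*y - 2 <= 3 -> (data[1] + data[y] - 3 < 2*y + 4 <-> h - 3 < 7) must hold; in canonical form it is 3*y <= 5 -> (data[1] + data[y] < 2*y + 7 <-> h < 10).
Before h := 2*y + data[1] + 7: 3*y <= 5 -> (data[1] + data[y] < 2*y + 7 <-> data[1] + 2*y < 3)
Before a[h] := h + 7: 3*y <= 5 -> (data[1] + data[y] < 2*y + 7 <-> data[1] + 2*y < 3)
Before y := 3*h - h + 3: 6*h <= -4 -> (data[2*h + 3] + data[1] < 4*h + 13 <-> data[1] + 4*h < -3)
Answer: WP = 6*h <= -4 -> (data[2*h + 3] + data[1] < 4*h + 13 <-> data[1] + 4*h < -3)


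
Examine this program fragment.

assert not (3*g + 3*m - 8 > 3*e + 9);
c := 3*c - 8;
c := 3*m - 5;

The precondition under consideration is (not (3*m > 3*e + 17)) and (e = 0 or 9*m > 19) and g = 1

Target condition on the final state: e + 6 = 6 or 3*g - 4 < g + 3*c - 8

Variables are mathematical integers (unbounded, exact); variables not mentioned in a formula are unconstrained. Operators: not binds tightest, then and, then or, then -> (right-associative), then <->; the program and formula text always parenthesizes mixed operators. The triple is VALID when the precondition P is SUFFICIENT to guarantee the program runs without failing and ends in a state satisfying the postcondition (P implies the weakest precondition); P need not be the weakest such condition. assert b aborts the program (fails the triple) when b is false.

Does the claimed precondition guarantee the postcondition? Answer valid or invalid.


Working backward. After the program, the postcondition e + 6 = 6 or 3*g - 4 < g + 3*c - 8 must hold; in canonical form it is e = 0 or 2*g < 3*c - 4.
Before c := 3*m - 5: e = 0 or 2*g < 9*m - 19
Before c := 3*c - 8: e = 0 or 2*g < 9*m - 19
Before assert not (3*g + 3*m - 8 > 3*e + 9): (not (3*g + 3*m > 3*e + 17)) and (e = 0 or 2*g < 9*m - 19)
The weakest precondition is (not (3*g + 3*m > 3*e + 17)) and (e = 0 or 2*g < 9*m - 19).
Check whether (not (3*m > 3*e + 17)) and (e = 0 or 9*m > 19) and g = 1 implies it.
Countermodel: at the initial state e = -2, g = 1, m = 3, the precondition holds but the weakest precondition fails.
Answer: invalid


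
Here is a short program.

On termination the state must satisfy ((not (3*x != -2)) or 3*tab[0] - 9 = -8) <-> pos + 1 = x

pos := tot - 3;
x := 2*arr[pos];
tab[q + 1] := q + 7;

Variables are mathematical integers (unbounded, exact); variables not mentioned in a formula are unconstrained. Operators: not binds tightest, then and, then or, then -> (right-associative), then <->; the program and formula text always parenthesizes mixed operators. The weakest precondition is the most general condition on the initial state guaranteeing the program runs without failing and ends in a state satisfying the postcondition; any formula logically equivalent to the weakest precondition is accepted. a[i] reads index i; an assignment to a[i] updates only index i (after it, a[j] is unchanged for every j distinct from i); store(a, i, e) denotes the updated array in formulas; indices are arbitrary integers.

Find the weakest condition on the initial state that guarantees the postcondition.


Working backward. After the program, the postcondition ((not (3*x != -2)) or 3*tab[0] - 9 = -8) <-> pos + 1 = x must hold; in canonical form it is ((not (3*x != -2)) or 3*tab[0] = 1) <-> pos = x - 1.
Before tab[q + 1] := q + 7: ((not (3*x != -2)) or 3*store(tab, q + 1, q + 7)[0] = 1) <-> pos = x - 1
Before x := 2*arr[pos]: ((not (6*arr[pos] != -2)) or 3*store(tab, q + 1, q + 7)[0] = 1) <-> pos = 2*arr[pos] - 1
Before pos := tot - 3: ((not (6*arr[tot - 3] != -2)) or 3*store(tab, q + 1, q + 7)[0] = 1) <-> tot = 2*arr[tot - 3] + 2
Answer: WP = ((not (6*arr[tot - 3] != -2)) or 3*store(tab, q + 1, q + 7)[0] = 1) <-> tot = 2*arr[tot - 3] + 2


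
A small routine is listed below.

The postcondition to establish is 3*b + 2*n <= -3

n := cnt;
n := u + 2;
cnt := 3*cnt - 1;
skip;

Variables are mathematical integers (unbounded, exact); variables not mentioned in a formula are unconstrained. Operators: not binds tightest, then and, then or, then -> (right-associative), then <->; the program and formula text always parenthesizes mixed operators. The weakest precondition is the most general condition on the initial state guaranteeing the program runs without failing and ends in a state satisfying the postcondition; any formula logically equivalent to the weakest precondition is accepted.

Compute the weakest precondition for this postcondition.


Working backward. After the program, 3*b + 2*n <= -3 must hold.
Before skip: 3*b + 2*n <= -3
Before cnt := 3*cnt - 1: 3*b + 2*n <= -3
Before n := u + 2: 3*b + 2*u <= -7
Before n := cnt: 3*b + 2*u <= -7
Answer: WP = 3*b + 2*u <= -7


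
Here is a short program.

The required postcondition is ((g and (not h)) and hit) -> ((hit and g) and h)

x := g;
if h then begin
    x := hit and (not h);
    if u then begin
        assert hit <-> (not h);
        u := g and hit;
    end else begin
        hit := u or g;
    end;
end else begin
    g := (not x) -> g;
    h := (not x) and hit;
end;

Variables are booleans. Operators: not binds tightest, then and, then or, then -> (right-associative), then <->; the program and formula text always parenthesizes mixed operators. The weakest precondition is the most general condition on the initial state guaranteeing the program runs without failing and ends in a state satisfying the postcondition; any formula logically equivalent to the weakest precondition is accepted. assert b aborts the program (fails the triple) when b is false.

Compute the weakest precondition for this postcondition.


Working backward. After the program, the postcondition ((g and (not h)) and hit) -> ((hit and g) and h) must hold; in canonical form it is (g and (not h) and hit) -> (hit and g and h).
Then branch requires (u -> ((hit <-> (not h)) and ((g and (not h) and hit) -> (hit and g and h)))) and ((not u) -> ((g and (not h) and (u or g)) -> ((u or g) and g and h))); else branch requires (((not x) -> g) and (not ((not x) and hit)) and hit) -> (hit and ((not x) -> g) and (not x)).
Before the if: (h -> ((u -> ((hit <-> (not h)) and ((g and (not h) and hit) -> (hit and g and h)))) and ((not u) -> ((g and (not h) and (u or g)) -> ((u or g) and g and h))))) and ((not h) -> ((((not x) -> g) and (not ((not x) and hit)) and hit) -> (hit and ((not x) -> g) and (not x))))
Before x := g: (h -> ((u -> ((hit <-> (not h)) and ((g and (not h) and hit) -> (hit and g and h)))) and ((not u) -> ((g and (not h) and (u or g)) -> ((u or g) and g and h))))) and ((not h) -> ((((not g) -> g) and (not ((not g) and hit)) and hit) -> (hit and ((not g) -> g) and (not g))))
Answer: WP = (h -> ((u -> ((hit <-> (not h)) and ((g and (not h) and hit) -> (hit and g and h)))) and ((not u) -> ((g and (not h) and (u or g)) -> ((u or g) and g and h))))) and ((not h) -> ((((not g) -> g) and (not ((not g) and hit)) and hit) -> (hit and ((not g) -> g) and (not g))))
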